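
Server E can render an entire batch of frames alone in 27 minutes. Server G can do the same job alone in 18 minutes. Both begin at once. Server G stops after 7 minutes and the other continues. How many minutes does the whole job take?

33/2 minutes

In the first 7 minutes the combined rate is 5/54, so 35/54 of the job is done, leaving 19/54.
After server G leaves the rate is 1/27 per minute; the remaining 19/54 takes 19/2 minutes.
Total = 7 + 19/2 = 33/2 minutes.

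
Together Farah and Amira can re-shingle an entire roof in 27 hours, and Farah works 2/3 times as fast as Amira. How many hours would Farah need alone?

Let Amira's rate be r; then Farah's rate is (2/3)r, so together (2/3 + 1)r = (5/3)r = 1/27.
Thus r = 1/45 per hour.
Amira alone: 45 hours; Farah alone: 135/2 hours.

135/2 hours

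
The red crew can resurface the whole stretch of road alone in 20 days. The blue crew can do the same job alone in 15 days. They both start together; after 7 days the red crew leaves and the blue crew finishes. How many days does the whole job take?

In the first 7 days the combined rate is 7/60, so 49/60 of the job is done, leaving 11/60.
After the red crew leaves the rate is 1/15 per day; the remaining 11/60 takes 11/4 days.
Total = 7 + 11/4 = 39/4 days.

39/4 days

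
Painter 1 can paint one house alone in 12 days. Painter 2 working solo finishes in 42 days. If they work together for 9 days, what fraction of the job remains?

Combined rate: 1/12 + 1/42 = (7 + 2)/84 = 9/84 = 3/28 per day.
In 9 days they complete 9·3/28 = 27/28 of the job.
So 1/28 remains.

1/28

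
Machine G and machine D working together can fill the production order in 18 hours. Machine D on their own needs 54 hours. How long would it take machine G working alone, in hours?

Combined rate is 1/18 per hour.
Known contribution: 1/54 per hour.
So machine G's rate is 1/18 − 1/54 = 1/27, meaning 27 hours alone.

27 hours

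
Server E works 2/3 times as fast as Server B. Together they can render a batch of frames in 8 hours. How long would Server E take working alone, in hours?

20 hours

Let Server B's rate be r; then Server E's rate is (2/3)r, so together (2/3 + 1)r = (5/3)r = 1/8.
Thus r = 3/40 per hour.
Server B alone: 40/3 hours; Server E alone: 20 hours.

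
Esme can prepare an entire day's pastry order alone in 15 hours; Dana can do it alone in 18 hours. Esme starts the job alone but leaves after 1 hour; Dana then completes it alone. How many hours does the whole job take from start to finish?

89/5 hours

In 1 hour Esme does 1/15 of the job, leaving 14/15.
Dana works at 1/18 per hour, so finishing takes 14/15 ÷ 1/18 = 84/5 hours.
Total time = 1 + 84/5 = 89/5 hours.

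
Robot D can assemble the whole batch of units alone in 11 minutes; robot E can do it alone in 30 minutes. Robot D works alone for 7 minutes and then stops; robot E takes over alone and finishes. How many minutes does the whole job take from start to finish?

197/11 minutes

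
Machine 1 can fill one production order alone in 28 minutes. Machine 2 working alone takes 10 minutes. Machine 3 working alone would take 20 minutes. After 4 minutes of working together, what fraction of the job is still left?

Combined rate: 1/28 + 1/10 + 1/20 = (5 + 14 + 7)/140 = 26/140 = 13/70 per minute.
In 4 minutes they complete 4·13/70 = 26/35 of the job.
So 9/35 remains.

9/35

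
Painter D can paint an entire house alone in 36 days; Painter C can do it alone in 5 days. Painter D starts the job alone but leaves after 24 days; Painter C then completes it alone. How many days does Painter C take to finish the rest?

5/3 days

In 24 days Painter D does 24/36 = 2/3 of the job, leaving 1/3.
Painter C works at 1/5 per day, so finishing takes 1/3 ÷ 1/5 = 5/3 days.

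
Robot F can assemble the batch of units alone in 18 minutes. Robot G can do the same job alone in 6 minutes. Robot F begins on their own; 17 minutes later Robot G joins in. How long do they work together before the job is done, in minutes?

In the first 17 minutes Robot F alone does 17/18 of the job, leaving 1/18.
Once everyone is working, combined rate: 1/18 + 1/6 = (1 + 3)/18 = 4/18 = 2/9 per minute.
Remaining 1/18 at 2/9 per minute takes 1/4 minutes.

1/4 minutes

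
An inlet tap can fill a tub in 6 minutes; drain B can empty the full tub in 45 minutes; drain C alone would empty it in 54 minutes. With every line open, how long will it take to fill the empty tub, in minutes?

Net rate = 1/6 − 1/45 − 1/54 = (45 − 6 − 5)/270 = 34/270 = 17/135 per minute.
Filling time = 1 ÷ (17/135) = 135/17 minutes.

135/17 minutes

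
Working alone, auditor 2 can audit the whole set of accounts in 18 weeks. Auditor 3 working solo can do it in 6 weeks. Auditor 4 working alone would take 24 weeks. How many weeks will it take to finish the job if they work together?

72/19 weeks

Combined rate: 1/18 + 1/6 + 1/24 = (4 + 12 + 3)/72 = 19/72 per week.
Time = 1 ÷ (19/72) = 72/19 weeks.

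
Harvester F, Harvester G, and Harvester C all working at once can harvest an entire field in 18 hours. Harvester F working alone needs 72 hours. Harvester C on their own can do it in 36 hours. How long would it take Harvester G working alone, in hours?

72 hours

Combined rate is 1/18 per hour.
Known contribution: 1/72 + 1/36 = (1 + 2)/72 = 3/72 = 1/24 per hour.
So Harvester G's rate is 1/18 − 1/24 = 1/72, meaning 72 hours alone.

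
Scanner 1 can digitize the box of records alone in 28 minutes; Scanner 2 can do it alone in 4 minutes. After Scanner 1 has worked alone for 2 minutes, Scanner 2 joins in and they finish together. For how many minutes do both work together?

13/4 minutes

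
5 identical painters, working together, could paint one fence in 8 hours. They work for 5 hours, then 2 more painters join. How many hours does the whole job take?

50/7 hours

One painter does 1/40 of the job per hour.
After 5 hours with 5 painters, 5/8 is done (3/8 left).
With 7 painters the rate is 7/40, so the rest takes 3/8 ÷ 7/40 = 15/7 hours.
Total = 5 + 15/7 = 50/7 hours.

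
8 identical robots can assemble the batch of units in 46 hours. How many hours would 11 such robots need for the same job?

368/11 hours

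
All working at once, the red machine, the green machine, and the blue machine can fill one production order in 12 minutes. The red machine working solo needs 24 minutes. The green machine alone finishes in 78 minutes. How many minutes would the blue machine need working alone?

104/3 minutes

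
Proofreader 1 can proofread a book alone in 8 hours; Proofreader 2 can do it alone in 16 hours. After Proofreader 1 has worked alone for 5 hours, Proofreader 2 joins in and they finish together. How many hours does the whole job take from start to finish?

In 5 hours Proofreader 1 does 5/8 of the job, leaving 3/8.
Proofreader 1 and Proofreader 2 together work at 3/16 per hour, so finishing takes 3/8 ÷ 3/16 = 2 hours.
Total time = 5 + 2 = 7 hours.

7 hours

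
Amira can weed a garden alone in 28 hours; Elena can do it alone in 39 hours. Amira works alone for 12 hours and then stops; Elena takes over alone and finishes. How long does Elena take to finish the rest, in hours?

156/7 hours

In 12 hours Amira does 12/28 = 3/7 of the job, leaving 4/7.
Elena works at 1/39 per hour, so finishing takes 4/7 ÷ 1/39 = 156/7 hours.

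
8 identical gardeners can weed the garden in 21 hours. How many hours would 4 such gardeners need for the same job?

42 hours

Total work is 8·21 = 168 gardener-hours.
With 4 gardeners: 168/4 = 42 hours.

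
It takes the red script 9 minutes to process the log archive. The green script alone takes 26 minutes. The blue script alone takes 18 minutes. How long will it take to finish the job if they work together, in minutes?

39/8 minutes

Combined rate: 1/9 + 1/26 + 1/18 = (26 + 9 + 13)/234 = 48/234 = 8/39 per minute.
Time = 1 ÷ (8/39) = 39/8 minutes.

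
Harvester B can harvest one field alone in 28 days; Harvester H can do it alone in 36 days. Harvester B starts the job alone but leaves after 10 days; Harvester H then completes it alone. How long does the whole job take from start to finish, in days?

232/7 days

In 10 days Harvester B does 10/28 = 5/14 of the job, leaving 9/14.
Harvester H works at 1/36 per day, so finishing takes 9/14 ÷ 1/36 = 162/7 days.
Total time = 10 + 162/7 = 232/7 days.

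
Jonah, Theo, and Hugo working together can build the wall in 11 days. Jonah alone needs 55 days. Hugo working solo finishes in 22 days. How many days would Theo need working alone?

110/3 days

Combined rate is 1/11 per day.
Known contribution: 1/55 + 1/22 = (2 + 5)/110 = 7/110 per day.
So Theo's rate is 1/11 − 7/110 = 3/110, meaning 110/3 days alone.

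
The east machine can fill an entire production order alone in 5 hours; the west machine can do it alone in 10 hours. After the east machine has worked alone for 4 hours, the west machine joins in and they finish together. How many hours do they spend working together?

2/3 hours

In 4 hours the east machine does 4/5 of the job, leaving 1/5.
The east machine and the west machine together work at 3/10 per hour, so finishing takes 1/5 ÷ 3/10 = 2/3 hours.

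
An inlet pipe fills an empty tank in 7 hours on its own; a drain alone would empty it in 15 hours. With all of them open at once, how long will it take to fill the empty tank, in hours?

105/8 hours

Net rate = 1/7 − 1/15 = (15 − 7)/105 = 8/105 per hour.
Filling time = 1 ÷ (8/105) = 105/8 hours.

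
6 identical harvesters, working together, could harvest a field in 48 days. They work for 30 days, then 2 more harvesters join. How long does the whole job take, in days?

87/2 days

One harvester does 1/288 of the job per day.
After 30 days with 6 harvesters, 5/8 is done (3/8 left).
With 8 harvesters the rate is 8/288 = 1/36, so the rest takes 3/8 ÷ 1/36 = 27/2 days.
Total = 30 + 27/2 = 87/2 days.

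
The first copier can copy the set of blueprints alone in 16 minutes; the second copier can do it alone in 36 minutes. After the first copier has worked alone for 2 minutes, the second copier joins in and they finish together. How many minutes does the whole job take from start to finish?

In 2 minutes the first copier does 2/16 = 1/8 of the job, leaving 7/8.
The first copier and the second copier together work at 13/144 per minute, so finishing takes 7/8 ÷ 13/144 = 126/13 minutes.
Total time = 2 + 126/13 = 152/13 minutes.

152/13 minutes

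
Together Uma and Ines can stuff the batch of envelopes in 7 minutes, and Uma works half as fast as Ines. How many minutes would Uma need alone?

Let Ines's rate be r; then Uma's rate is (1/2)r, so together (1/2 + 1)r = (3/2)r = 1/7.
Thus r = 2/21 per minute.
Ines alone: 21/2 minutes; Uma alone: 21 minutes.

21 minutes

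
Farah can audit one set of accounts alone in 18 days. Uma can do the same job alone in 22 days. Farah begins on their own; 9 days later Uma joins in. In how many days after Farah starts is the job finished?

In the first 9 days Farah alone does 9/18 = 1/2 of the job, leaving 1/2.
Once everyone is working, combined rate: 1/18 + 1/22 = (11 + 9)/198 = 20/198 = 10/99 per day.
Remaining 1/2 at 10/99 per day takes 99/20 days.
Total from the start = 9 + 99/20 = 279/20 days.

279/20 days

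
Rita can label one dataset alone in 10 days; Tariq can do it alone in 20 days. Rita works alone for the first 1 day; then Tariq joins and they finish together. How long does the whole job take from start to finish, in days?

In 1 day Rita does 1/10 of the job, leaving 9/10.
Rita and Tariq together work at 3/20 per day, so finishing takes 9/10 ÷ 3/20 = 6 days.
Total time = 1 + 6 = 7 days.

7 days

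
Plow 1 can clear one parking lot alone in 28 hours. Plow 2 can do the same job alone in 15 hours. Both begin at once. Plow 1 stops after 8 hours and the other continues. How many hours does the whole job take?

In the first 8 hours the combined rate is 43/420, so 86/105 of the job is done, leaving 19/105.
After Plow 1 leaves the rate is 1/15 per hour; the remaining 19/105 takes 19/7 hours.
Total = 8 + 19/7 = 75/7 hours.

75/7 hours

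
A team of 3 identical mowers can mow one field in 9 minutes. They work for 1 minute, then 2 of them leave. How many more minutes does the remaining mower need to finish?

One mower does 1/27 of the job per minute.
After 1 minute with 3 mowers, 1/9 is done (8/9 left).
With 1 mower the rate is 1/27, so the rest takes 8/9 ÷ 1/27 = 24 minutes.

24 minutes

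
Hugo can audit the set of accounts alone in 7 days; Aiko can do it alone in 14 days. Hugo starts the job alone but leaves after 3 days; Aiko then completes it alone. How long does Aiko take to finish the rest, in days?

8 days

In 3 days Hugo does 3/7 of the job, leaving 4/7.
Aiko works at 1/14 per day, so finishing takes 4/7 ÷ 1/14 = 8 days.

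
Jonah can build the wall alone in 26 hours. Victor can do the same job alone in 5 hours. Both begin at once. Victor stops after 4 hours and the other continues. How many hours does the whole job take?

In the first 4 hours the combined rate is 31/130, so 62/65 of the job is done, leaving 3/65.
After Victor leaves the rate is 1/26 per hour; the remaining 3/65 takes 6/5 hours.
Total = 4 + 6/5 = 26/5 hours.

26/5 hours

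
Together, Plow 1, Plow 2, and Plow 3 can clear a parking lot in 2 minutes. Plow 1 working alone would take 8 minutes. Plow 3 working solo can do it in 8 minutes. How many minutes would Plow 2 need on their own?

4 minutes

Combined rate is 1/2 per minute.
Known contribution: 1/8 + 1/8 = (1 + 1)/8 = 2/8 = 1/4 per minute.
So Plow 2's rate is 1/2 − 1/4 = 1/4, meaning 4 minutes alone.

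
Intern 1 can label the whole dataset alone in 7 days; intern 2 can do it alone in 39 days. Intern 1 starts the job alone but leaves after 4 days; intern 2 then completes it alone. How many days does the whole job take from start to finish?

In 4 days intern 1 does 4/7 of the job, leaving 3/7.
Intern 2 works at 1/39 per day, so finishing takes 3/7 ÷ 1/39 = 117/7 days.
Total time = 4 + 117/7 = 145/7 days.

145/7 days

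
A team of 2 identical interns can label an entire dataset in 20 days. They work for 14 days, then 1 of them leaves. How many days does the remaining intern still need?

12 days

One intern does 1/40 of the job per day.
After 14 days with 2 interns, 7/10 is done (3/10 left).
With 1 intern the rate is 1/40, so the rest takes 3/10 ÷ 1/40 = 12 days.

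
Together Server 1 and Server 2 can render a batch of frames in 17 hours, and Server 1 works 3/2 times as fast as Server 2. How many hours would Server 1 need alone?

85/3 hours

Let Server 2's rate be r; then Server 1's rate is (3/2)r, so together (3/2 + 1)r = (5/2)r = 1/17.
Thus r = 2/85 per hour.
Server 2 alone: 85/2 hours; Server 1 alone: 85/3 hours.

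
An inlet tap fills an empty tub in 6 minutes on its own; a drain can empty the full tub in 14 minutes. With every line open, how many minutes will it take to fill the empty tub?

21/2 minutes

Net rate = 1/6 − 1/14 = (7 − 3)/42 = 4/42 = 2/21 per minute.
Filling time = 1 ÷ (2/21) = 21/2 minutes.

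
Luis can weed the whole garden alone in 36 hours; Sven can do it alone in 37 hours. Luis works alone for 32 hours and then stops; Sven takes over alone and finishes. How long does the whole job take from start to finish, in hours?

In 32 hours Luis does 32/36 = 8/9 of the job, leaving 1/9.
Sven works at 1/37 per hour, so finishing takes 1/9 ÷ 1/37 = 37/9 hours.
Total time = 32 + 37/9 = 325/9 hours.

325/9 hours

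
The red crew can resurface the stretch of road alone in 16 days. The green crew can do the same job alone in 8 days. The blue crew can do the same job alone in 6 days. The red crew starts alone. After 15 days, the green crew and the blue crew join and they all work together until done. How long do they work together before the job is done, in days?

In the first 15 days the red crew alone does 15/16 of the job, leaving 1/16.
Once everyone is working, combined rate: 1/16 + 1/8 + 1/6 = (3 + 6 + 8)/48 = 17/48 per day.
Remaining 1/16 at 17/48 per day takes 3/17 days.

3/17 days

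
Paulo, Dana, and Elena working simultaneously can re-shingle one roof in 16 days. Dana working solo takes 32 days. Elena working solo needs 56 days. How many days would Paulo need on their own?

224/3 days

Combined rate is 1/16 per day.
Known contribution: 1/32 + 1/56 = (7 + 4)/224 = 11/224 per day.
So Paulo's rate is 1/16 − 11/224 = 3/224, meaning 224/3 days alone.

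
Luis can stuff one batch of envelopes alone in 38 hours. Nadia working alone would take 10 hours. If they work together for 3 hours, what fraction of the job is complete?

Combined rate: 1/38 + 1/10 = (5 + 19)/190 = 24/190 = 12/95 per hour.
In 3 hours they complete 3·12/95 = 36/95 of the job.

36/95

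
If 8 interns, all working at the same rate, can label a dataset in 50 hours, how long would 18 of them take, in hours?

Total work is 8·50 = 400 intern-hours.
With 18 interns: 400/18 = 200/9 hours.

200/9 hours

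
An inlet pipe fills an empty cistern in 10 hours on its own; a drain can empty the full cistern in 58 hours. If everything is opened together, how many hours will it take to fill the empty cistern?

145/12 hours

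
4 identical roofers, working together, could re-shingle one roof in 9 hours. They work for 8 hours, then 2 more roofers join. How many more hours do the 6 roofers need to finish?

2/3 hours

One roofer does 1/36 of the job per hour.
After 8 hours with 4 roofers, 8/9 is done (1/9 left).
With 6 roofers the rate is 6/36 = 1/6, so the rest takes 1/9 ÷ 1/6 = 2/3 hours.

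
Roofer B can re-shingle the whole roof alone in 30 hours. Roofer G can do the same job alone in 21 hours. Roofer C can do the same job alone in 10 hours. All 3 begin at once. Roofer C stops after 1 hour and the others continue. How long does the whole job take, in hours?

189/17 hours

In the first 1 hour the combined rate is 19/105, so 19/105 of the job is done, leaving 86/105.
After roofer C leaves the rate is 17/210 per hour; the remaining 86/105 takes 172/17 hours.
Total = 1 + 172/17 = 189/17 hours.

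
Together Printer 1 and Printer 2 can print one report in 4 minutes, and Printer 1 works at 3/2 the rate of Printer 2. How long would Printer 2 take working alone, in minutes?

Let Printer 2's rate be r; then Printer 1's rate is (3/2)r, so together (3/2 + 1)r = (5/2)r = 1/4.
Thus r = 1/10 per minute.
Printer 2 alone: 10 minutes; Printer 1 alone: 20/3 minutes.

10 minutes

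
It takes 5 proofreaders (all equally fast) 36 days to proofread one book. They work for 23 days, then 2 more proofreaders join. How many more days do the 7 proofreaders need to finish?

One proofreader does 1/180 of the job per day.
After 23 days with 5 proofreaders, 23/36 is done (13/36 left).
With 7 proofreaders the rate is 7/180, so the rest takes 13/36 ÷ 7/180 = 65/7 days.

65/7 days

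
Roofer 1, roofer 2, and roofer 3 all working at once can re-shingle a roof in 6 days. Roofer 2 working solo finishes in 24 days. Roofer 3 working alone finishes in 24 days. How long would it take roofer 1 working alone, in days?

12 days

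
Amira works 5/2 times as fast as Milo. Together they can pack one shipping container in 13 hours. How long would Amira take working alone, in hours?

Let Milo's rate be r; then Amira's rate is (5/2)r, so together (5/2 + 1)r = (7/2)r = 1/13.
Thus r = 2/91 per hour.
Milo alone: 91/2 hours; Amira alone: 91/5 hours.

91/5 hours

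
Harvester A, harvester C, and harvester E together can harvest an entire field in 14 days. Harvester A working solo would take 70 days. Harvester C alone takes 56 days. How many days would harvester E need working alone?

Combined rate is 1/14 per day.
Known contribution: 1/70 + 1/56 = (4 + 5)/280 = 9/280 per day.
So harvester E's rate is 1/14 − 9/280 = 11/280, meaning 280/11 days alone.

280/11 days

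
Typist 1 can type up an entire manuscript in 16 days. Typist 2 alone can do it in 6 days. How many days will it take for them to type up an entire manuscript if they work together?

48/11 days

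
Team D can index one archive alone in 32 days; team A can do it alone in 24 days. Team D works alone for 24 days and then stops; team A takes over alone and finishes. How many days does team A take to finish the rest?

In 24 days team D does 24/32 = 3/4 of the job, leaving 1/4.
Team A works at 1/24 per day, so finishing takes 1/4 ÷ 1/24 = 6 days.

6 days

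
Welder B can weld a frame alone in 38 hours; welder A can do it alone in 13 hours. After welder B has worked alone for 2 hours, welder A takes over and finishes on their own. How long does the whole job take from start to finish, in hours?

In 2 hours welder B does 2/38 = 1/19 of the job, leaving 18/19.
Welder A works at 1/13 per hour, so finishing takes 18/19 ÷ 1/13 = 234/19 hours.
Total time = 2 + 234/19 = 272/19 hours.

272/19 hours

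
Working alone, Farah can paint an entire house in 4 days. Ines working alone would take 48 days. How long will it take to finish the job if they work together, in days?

48/13 days

Combined rate: 1/4 + 1/48 = (12 + 1)/48 = 13/48 per day.
Time = 1 ÷ (13/48) = 48/13 days.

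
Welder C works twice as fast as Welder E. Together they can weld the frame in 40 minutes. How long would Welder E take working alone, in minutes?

Let Welder E's rate be r; then Welder C's rate is 2r, so together (2 + 1)r = 3r = 1/40.
Thus r = 1/120 per minute.
Welder E alone: 120 minutes; Welder C alone: 60 minutes.

120 minutes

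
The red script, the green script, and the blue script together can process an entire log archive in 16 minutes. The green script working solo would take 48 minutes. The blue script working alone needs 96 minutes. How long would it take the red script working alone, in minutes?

32 minutes

Combined rate is 1/16 per minute.
Known contribution: 1/48 + 1/96 = (2 + 1)/96 = 3/96 = 1/32 per minute.
So the red script's rate is 1/16 − 1/32 = 1/32, meaning 32 minutes alone.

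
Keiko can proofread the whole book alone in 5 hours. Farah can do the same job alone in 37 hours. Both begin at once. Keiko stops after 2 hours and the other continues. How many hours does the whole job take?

In the first 2 hours the combined rate is 42/185, so 84/185 of the job is done, leaving 101/185.
After Keiko leaves the rate is 1/37 per hour; the remaining 101/185 takes 101/5 hours.
Total = 2 + 101/5 = 111/5 hours.

111/5 hours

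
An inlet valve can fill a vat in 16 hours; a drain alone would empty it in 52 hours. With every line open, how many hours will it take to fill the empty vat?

Net rate = 1/16 − 1/52 = (13 − 4)/208 = 9/208 per hour.
Filling time = 1 ÷ (9/208) = 208/9 hours.

208/9 hours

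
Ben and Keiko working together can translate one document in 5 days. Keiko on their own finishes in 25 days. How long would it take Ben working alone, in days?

25/4 days

Combined rate is 1/5 per day.
Known contribution: 1/25 per day.
So Ben's rate is 1/5 − 1/25 = 4/25, meaning 25/4 days alone.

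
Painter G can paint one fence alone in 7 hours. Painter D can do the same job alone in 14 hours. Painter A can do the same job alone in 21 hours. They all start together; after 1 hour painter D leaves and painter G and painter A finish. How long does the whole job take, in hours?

In the first 1 hour the combined rate is 11/42, so 11/42 of the job is done, leaving 31/42.
After painter D leaves the rate is 4/21 per hour; the remaining 31/42 takes 31/8 hours.
Total = 1 + 31/8 = 39/8 hours.

39/8 hours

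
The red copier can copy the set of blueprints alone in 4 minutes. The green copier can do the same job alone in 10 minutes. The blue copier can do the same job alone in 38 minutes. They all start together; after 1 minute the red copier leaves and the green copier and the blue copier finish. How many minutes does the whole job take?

95/16 minutes

In the first 1 minute the combined rate is 143/380, so 143/380 of the job is done, leaving 237/380.
After the red copier leaves the rate is 12/95 per minute; the remaining 237/380 takes 79/16 minutes.
Total = 1 + 79/16 = 95/16 minutes.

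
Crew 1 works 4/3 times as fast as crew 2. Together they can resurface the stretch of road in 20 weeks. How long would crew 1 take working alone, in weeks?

35 weeks

Let crew 2's rate be r; then crew 1's rate is (4/3)r, so together (4/3 + 1)r = (7/3)r = 1/20.
Thus r = 3/140 per week.
Crew 2 alone: 140/3 weeks; crew 1 alone: 35 weeks.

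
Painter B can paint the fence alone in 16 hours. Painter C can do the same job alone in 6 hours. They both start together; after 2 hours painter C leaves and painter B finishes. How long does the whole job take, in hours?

32/3 hours

In the first 2 hours the combined rate is 11/48, so 11/24 of the job is done, leaving 13/24.
After painter C leaves the rate is 1/16 per hour; the remaining 13/24 takes 26/3 hours.
Total = 2 + 26/3 = 32/3 hours.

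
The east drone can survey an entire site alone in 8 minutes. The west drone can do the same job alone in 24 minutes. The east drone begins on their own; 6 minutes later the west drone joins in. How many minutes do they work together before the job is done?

In the first 6 minutes the east drone alone does 6/8 = 3/4 of the job, leaving 1/4.
Once everyone is working, combined rate: 1/8 + 1/24 = (3 + 1)/24 = 4/24 = 1/6 per minute.
Remaining 1/4 at 1/6 per minute takes 3/2 minutes.

3/2 minutes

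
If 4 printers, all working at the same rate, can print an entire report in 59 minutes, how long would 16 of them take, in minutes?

59/4 minutes

Total work is 4·59 = 236 printer-minutes.
With 16 printers: 236/16 = 59/4 minutes.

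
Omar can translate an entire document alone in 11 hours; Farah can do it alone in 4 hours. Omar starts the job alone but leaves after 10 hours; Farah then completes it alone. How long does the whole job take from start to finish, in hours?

114/11 hours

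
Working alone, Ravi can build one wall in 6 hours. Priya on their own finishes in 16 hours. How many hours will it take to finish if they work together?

Combined rate: 1/6 + 1/16 = (8 + 3)/48 = 11/48 per hour.
Time = 1 ÷ (11/48) = 48/11 hours.

48/11 hours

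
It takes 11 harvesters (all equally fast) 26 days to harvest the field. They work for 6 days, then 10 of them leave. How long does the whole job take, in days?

One harvester does 1/286 of the job per day.
After 6 days with 11 harvesters, 3/13 is done (10/13 left).
With 1 harvester the rate is 1/286, so the rest takes 10/13 ÷ 1/286 = 220 days.
Total = 6 + 220 = 226 days.

226 days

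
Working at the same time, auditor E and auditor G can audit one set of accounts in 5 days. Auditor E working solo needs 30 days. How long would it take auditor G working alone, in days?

Combined rate is 1/5 per day.
Known contribution: 1/30 per day.
So auditor G's rate is 1/5 − 1/30 = 1/6, meaning 6 days alone.

6 days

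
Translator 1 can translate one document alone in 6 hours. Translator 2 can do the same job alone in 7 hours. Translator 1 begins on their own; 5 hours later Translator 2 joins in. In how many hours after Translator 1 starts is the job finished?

In the first 5 hours Translator 1 alone does 5/6 of the job, leaving 1/6.
Once everyone is working, combined rate: 1/6 + 1/7 = (7 + 6)/42 = 13/42 per hour.
Remaining 1/6 at 13/42 per hour takes 7/13 hours.
Total from the start = 5 + 7/13 = 72/13 hours.

72/13 hours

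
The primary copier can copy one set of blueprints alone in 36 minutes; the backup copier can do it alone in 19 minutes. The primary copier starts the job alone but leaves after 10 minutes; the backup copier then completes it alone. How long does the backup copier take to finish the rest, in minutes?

247/18 minutes

In 10 minutes the primary copier does 10/36 = 5/18 of the job, leaving 13/18.
The backup copier works at 1/19 per minute, so finishing takes 13/18 ÷ 1/19 = 247/18 minutes.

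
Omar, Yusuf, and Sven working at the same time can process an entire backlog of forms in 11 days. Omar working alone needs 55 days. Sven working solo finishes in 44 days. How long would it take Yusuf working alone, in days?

20 days

Combined rate is 1/11 per day.
Known contribution: 1/55 + 1/44 = (4 + 5)/220 = 9/220 per day.
So Yusuf's rate is 1/11 − 9/220 = 1/20, meaning 20 days alone.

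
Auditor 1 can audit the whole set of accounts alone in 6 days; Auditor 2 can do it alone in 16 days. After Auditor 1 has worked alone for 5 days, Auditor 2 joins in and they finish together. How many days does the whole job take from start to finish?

In 5 days Auditor 1 does 5/6 of the job, leaving 1/6.
Auditor 1 and Auditor 2 together work at 11/48 per day, so finishing takes 1/6 ÷ 11/48 = 8/11 days.
Total time = 5 + 8/11 = 63/11 days.

63/11 days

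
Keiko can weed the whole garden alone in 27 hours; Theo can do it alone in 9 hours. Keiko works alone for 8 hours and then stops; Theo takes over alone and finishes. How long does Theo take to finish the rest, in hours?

19/3 hours

In 8 hours Keiko does 8/27 of the job, leaving 19/27.
Theo works at 1/9 per hour, so finishing takes 19/27 ÷ 1/9 = 19/3 hours.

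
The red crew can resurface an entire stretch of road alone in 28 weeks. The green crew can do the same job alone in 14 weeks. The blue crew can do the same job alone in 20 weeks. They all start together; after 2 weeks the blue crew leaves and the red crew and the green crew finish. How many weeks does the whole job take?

42/5 weeks

In the first 2 weeks the combined rate is 11/70, so 11/35 of the job is done, leaving 24/35.
After the blue crew leaves the rate is 3/28 per week; the remaining 24/35 takes 32/5 weeks.
Total = 2 + 32/5 = 42/5 weeks.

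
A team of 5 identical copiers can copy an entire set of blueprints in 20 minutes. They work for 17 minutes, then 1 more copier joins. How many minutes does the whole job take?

39/2 minutes

One copier does 1/100 of the job per minute.
After 17 minutes with 5 copiers, 17/20 is done (3/20 left).
With 6 copiers the rate is 6/100 = 3/50, so the rest takes 3/20 ÷ 3/50 = 5/2 minutes.
Total = 17 + 5/2 = 39/2 minutes.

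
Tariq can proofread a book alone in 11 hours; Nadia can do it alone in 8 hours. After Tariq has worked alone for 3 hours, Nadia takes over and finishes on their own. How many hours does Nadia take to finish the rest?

In 3 hours Tariq does 3/11 of the job, leaving 8/11.
Nadia works at 1/8 per hour, so finishing takes 8/11 ÷ 1/8 = 64/11 hours.

64/11 hours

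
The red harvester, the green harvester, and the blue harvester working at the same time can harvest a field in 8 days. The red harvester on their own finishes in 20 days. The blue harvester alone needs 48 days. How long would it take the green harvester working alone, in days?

Combined rate is 1/8 per day.
Known contribution: 1/20 + 1/48 = (12 + 5)/240 = 17/240 per day.
So the green harvester's rate is 1/8 − 17/240 = 13/240, meaning 240/13 days alone.

240/13 days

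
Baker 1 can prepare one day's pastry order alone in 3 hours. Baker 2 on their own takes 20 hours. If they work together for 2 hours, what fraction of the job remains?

Combined rate: 1/3 + 1/20 = (20 + 3)/60 = 23/60 per hour.
In 2 hours they complete 2·23/60 = 23/30 of the job.
So 7/30 remains.

7/30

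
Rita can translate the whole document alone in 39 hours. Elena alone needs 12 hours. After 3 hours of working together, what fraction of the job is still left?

Combined rate: 1/39 + 1/12 = (4 + 13)/156 = 17/156 per hour.
In 3 hours they complete 3·17/156 = 17/52 of the job.
So 35/52 remains.

35/52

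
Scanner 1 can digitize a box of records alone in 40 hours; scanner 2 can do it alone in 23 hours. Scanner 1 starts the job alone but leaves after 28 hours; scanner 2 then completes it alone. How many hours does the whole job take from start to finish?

349/10 hours

In 28 hours scanner 1 does 28/40 = 7/10 of the job, leaving 3/10.
Scanner 2 works at 1/23 per hour, so finishing takes 3/10 ÷ 1/23 = 69/10 hours.
Total time = 28 + 69/10 = 349/10 hours.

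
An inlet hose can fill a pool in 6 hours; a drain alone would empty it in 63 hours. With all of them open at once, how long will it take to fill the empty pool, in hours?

Net rate = 1/6 − 1/63 = (21 − 2)/126 = 19/126 per hour.
Filling time = 1 ÷ (19/126) = 126/19 hours.

126/19 hours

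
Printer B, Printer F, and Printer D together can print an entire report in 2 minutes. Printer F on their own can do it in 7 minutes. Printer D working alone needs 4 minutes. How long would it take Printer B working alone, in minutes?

Combined rate is 1/2 per minute.
Known contribution: 1/7 + 1/4 = (4 + 7)/28 = 11/28 per minute.
So Printer B's rate is 1/2 − 11/28 = 3/28, meaning 28/3 minutes alone.

28/3 minutes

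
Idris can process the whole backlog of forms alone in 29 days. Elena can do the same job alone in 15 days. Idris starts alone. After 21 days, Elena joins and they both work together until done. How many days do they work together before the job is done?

30/11 days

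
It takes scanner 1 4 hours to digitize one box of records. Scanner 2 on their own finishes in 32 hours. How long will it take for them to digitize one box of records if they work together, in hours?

32/9 hours

With two workers the combined time is the product over the sum: 4·32/(4+32) = 128/36 = 32/9 hours.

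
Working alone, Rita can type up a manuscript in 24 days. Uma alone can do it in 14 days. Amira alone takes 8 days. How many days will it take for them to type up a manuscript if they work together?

21/5 days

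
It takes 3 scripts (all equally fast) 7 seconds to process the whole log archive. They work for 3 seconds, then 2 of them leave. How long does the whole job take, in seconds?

One script does 1/21 of the job per second.
After 3 seconds with 3 scripts, 3/7 is done (4/7 left).
With 1 script the rate is 1/21, so the rest takes 4/7 ÷ 1/21 = 12 seconds.
Total = 3 + 12 = 15 seconds.

15 seconds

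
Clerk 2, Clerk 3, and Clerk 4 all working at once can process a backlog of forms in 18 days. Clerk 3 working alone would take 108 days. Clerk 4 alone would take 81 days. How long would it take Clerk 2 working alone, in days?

324/11 days

Combined rate is 1/18 per day.
Known contribution: 1/108 + 1/81 = (3 + 4)/324 = 7/324 per day.
So Clerk 2's rate is 1/18 − 7/324 = 11/324, meaning 324/11 days alone.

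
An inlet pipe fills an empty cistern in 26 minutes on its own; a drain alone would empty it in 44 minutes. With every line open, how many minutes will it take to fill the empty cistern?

Net rate = 1/26 − 1/44 = (22 − 13)/572 = 9/572 per minute.
Filling time = 1 ÷ (9/572) = 572/9 minutes.

572/9 minutes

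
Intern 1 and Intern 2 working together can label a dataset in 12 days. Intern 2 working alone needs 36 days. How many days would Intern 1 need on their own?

18 days

Combined rate is 1/12 per day.
Known contribution: 1/36 per day.
So Intern 1's rate is 1/12 − 1/36 = 1/18, meaning 18 days alone.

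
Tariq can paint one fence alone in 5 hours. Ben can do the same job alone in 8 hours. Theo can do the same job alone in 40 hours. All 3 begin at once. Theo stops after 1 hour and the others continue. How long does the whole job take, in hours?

3 hours

In the first 1 hour the combined rate is 7/20, so 7/20 of the job is done, leaving 13/20.
After Theo leaves the rate is 13/40 per hour; the remaining 13/20 takes 2 hours.
Total = 1 + 2 = 3 hours.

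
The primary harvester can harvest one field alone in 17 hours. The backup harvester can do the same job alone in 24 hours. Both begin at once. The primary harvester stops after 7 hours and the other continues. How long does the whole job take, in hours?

240/17 hours

In the first 7 hours the combined rate is 41/408, so 287/408 of the job is done, leaving 121/408.
After the primary harvester leaves the rate is 1/24 per hour; the remaining 121/408 takes 121/17 hours.
Total = 7 + 121/17 = 240/17 hours.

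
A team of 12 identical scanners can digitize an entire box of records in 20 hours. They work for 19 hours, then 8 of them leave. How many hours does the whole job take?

One scanner does 1/240 of the job per hour.
After 19 hours with 12 scanners, 19/20 is done (1/20 left).
With 4 scanners the rate is 4/240 = 1/60, so the rest takes 1/20 ÷ 1/60 = 3 hours.
Total = 19 + 3 = 22 hours.

22 hours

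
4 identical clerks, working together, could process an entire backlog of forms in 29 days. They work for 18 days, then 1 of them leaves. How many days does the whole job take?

98/3 days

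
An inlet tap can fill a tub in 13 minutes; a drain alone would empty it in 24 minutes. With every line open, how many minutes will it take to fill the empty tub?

Net rate = 1/13 − 1/24 = (24 − 13)/312 = 11/312 per minute.
Filling time = 1 ÷ (11/312) = 312/11 minutes.

312/11 minutes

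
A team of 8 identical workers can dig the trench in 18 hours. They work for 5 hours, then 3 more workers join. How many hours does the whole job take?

One worker does 1/144 of the job per hour.
After 5 hours with 8 workers, 5/18 is done (13/18 left).
With 11 workers the rate is 11/144, so the rest takes 13/18 ÷ 11/144 = 104/11 hours.
Total = 5 + 104/11 = 159/11 hours.

159/11 hours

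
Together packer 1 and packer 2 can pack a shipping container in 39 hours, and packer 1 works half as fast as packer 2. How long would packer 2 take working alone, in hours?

Let packer 2's rate be r; then packer 1's rate is (1/2)r, so together (1/2 + 1)r = (3/2)r = 1/39.
Thus r = 2/117 per hour.
Packer 2 alone: 117/2 hours; packer 1 alone: 117 hours.

117/2 hours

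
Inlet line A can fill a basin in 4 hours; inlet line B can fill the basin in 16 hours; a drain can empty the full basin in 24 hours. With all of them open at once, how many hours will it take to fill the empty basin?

Net rate = 1/4 + 1/16 − 1/24 = (12 + 3 − 2)/48 = 13/48 per hour.
Filling time = 1 ÷ (13/48) = 48/13 hours.

48/13 hours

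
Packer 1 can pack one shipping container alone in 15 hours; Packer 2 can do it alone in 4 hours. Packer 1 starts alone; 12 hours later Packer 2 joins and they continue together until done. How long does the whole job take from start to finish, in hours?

In 12 hours Packer 1 does 12/15 = 4/5 of the job, leaving 1/5.
Packer 1 and Packer 2 together work at 19/60 per hour, so finishing takes 1/5 ÷ 19/60 = 12/19 hours.
Total time = 12 + 12/19 = 240/19 hours.

240/19 hours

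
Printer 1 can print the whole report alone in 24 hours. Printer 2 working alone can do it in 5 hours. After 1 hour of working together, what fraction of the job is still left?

91/120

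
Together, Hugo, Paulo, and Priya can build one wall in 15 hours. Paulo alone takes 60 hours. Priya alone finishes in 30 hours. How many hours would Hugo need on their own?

60 hours

Combined rate is 1/15 per hour.
Known contribution: 1/60 + 1/30 = (1 + 2)/60 = 3/60 = 1/20 per hour.
So Hugo's rate is 1/15 − 1/20 = 1/60, meaning 60 hours alone.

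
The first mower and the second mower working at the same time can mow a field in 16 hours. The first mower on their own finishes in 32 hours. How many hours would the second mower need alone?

Combined rate is 1/16 per hour.
Known contribution: 1/32 per hour.
So the second mower's rate is 1/16 − 1/32 = 1/32, meaning 32 hours alone.

32 hours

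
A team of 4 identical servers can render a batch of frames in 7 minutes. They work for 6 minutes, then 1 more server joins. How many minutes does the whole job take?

34/5 minutes

One server does 1/28 of the job per minute.
After 6 minutes with 4 servers, 6/7 is done (1/7 left).
With 5 servers the rate is 5/28, so the rest takes 1/7 ÷ 5/28 = 4/5 minutes.
Total = 6 + 4/5 = 34/5 minutes.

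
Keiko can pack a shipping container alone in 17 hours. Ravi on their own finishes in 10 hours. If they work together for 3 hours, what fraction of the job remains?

Combined rate: 1/17 + 1/10 = (10 + 17)/170 = 27/170 per hour.
In 3 hours they complete 3·27/170 = 81/170 of the job.
So 89/170 remains.

89/170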